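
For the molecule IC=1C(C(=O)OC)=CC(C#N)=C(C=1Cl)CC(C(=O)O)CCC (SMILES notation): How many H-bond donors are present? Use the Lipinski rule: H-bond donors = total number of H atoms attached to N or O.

1

Donors: find every N or O and count the H atoms it carries.
  atom 5 (O): bond orders sum to 2 → 0 H
  atom 6 (O): bond orders sum to 2 → 0 H
  atom 11 (N): bond orders sum to 3 → 0 H
  atom 18 (O): bond orders sum to 2 → 0 H
  atom 19 (O): bond orders sum to 1 → 1 H
Lipinski HBD = 1.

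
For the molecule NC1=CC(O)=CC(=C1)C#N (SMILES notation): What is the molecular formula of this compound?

Walk through each heavy atom and fill implicit hydrogens from standard valence (C 4, N 3, O 2, S 2, halogen 1):
  atom 1: N, bond orders sum to 1 (valence 3) → 2 H
  atom 2: C, bond orders sum to 4 (valence 4) → 0 H
  atom 3: C, bond orders sum to 3 (valence 4) → 1 H
  atom 4: C, bond orders sum to 4 (valence 4) → 0 H
  atom 5: O, bond orders sum to 1 (valence 2) → 1 H
  atom 6: C, bond orders sum to 3 (valence 4) → 1 H
  atom 7: C, bond orders sum to 4 (valence 4) → 0 H
  atom 8: C, bond orders sum to 3 (valence 4) → 1 H
  atom 9: C, bond orders sum to 4 (valence 4) → 0 H
  atom 10: N, bond orders sum to 3 (valence 3) → 0 H
Totals → C:7, H:6, N:2, O:1.

C7H6N2O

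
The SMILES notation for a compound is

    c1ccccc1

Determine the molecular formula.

C6H6

Walk through each heavy atom and fill implicit hydrogens from standard valence (C 4, N 3, O 2, S 2, halogen 1); for lowercase aromatic atoms, an aromatic c carries 1 H when it has two neighbours and 0 H with three, and aromatic n carries 0 H:
  atom 1: aromatic c, 2 neighbours → 1 H
  atom 2: aromatic c, 2 neighbours → 1 H
  atom 3: aromatic c, 2 neighbours → 1 H
  atom 4: aromatic c, 2 neighbours → 1 H
  atom 5: aromatic c, 2 neighbours → 1 H
  atom 6: aromatic c, 2 neighbours → 1 H
Totals → C:6, H:6.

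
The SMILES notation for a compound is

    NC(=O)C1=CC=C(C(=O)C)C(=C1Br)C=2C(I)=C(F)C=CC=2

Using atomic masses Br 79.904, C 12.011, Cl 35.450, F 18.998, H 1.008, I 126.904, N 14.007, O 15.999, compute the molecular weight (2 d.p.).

462.06 g/mol

First, the molecular formula is C15H10BrFINO2 (counting implicit H from valence).
  Br: 1 × 79.904 = 79.904
  C: 15 × 12.011 = 180.165
  F: 1 × 18.998 = 18.998
  H: 10 × 1.008 = 10.080
  I: 1 × 126.904 = 126.904
  N: 1 × 14.007 = 14.007
  O: 2 × 15.999 = 31.998
Sum: 1×79.904 + 15×12.011 + 1×18.998 + 10×1.008 + 1×126.904 + 1×14.007 + 2×15.999 = 462.056 → 462.06 g/mol.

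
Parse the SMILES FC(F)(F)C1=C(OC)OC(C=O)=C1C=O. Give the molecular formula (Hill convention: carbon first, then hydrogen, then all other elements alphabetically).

Walk through each heavy atom and fill implicit hydrogens from standard valence (C 4, N 3, O 2, S 2, halogen 1):
  atom 1: F (halogen, monovalent) → 0 H
  atom 2: C, bond orders sum to 4 (valence 4) → 0 H
  atom 3: F (halogen, monovalent) → 0 H
  atom 4: F (halogen, monovalent) → 0 H
  atom 5: C, bond orders sum to 4 (valence 4) → 0 H
  atom 6: C, bond orders sum to 4 (valence 4) → 0 H
  atom 7: O, bond orders sum to 2 (valence 2) → 0 H
  atom 8: C, bond orders sum to 1 (valence 4) → 3 H
  atom 9: O, bond orders sum to 2 (valence 2) → 0 H
  atom 10: C, bond orders sum to 4 (valence 4) → 0 H
  atom 11: C, bond orders sum to 3 (valence 4) → 1 H
  atom 12: O, bond orders sum to 2 (valence 2) → 0 H
  atom 13: C, bond orders sum to 4 (valence 4) → 0 H
  atom 14: C, bond orders sum to 3 (valence 4) → 1 H
  atom 15: O, bond orders sum to 2 (valence 2) → 0 H
Totals → C:8, H:5, F:3, O:4.

C8H5F3O4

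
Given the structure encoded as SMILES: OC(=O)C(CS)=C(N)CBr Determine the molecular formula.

C5H8BrNO2S

Walk through each heavy atom and fill implicit hydrogens from standard valence (C 4, N 3, O 2, S 2, halogen 1):
  atom 1: O, bond orders sum to 1 (valence 2) → 1 H
  atom 2: C, bond orders sum to 4 (valence 4) → 0 H
  atom 3: O, bond orders sum to 2 (valence 2) → 0 H
  atom 4: C, bond orders sum to 4 (valence 4) → 0 H
  atom 5: C, bond orders sum to 2 (valence 4) → 2 H
  atom 6: S, bond orders sum to 1 (valence 2) → 1 H
  atom 7: C, bond orders sum to 4 (valence 4) → 0 H
  atom 8: N, bond orders sum to 1 (valence 3) → 2 H
  atom 9: C, bond orders sum to 2 (valence 4) → 2 H
  atom 10: Br (halogen, monovalent) → 0 H
Totals → C:5, H:8, Br:1, N:1, O:2, S:1.
In Hill order: C5H8BrNO2S.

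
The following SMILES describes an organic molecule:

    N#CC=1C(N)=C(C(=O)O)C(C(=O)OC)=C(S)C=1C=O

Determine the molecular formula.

Walk through each heavy atom and fill implicit hydrogens from standard valence (C 4, N 3, O 2, S 2, halogen 1):
  atom 1: N, bond orders sum to 3 (valence 3) → 0 H
  atom 2: C, bond orders sum to 4 (valence 4) → 0 H
  atom 3: C, bond orders sum to 4 (valence 4) → 0 H
  atom 4: C, bond orders sum to 4 (valence 4) → 0 H
  atom 5: N, bond orders sum to 1 (valence 3) → 2 H
  atom 6: C, bond orders sum to 4 (valence 4) → 0 H
  atom 7: C, bond orders sum to 4 (valence 4) → 0 H
  atom 8: O, bond orders sum to 2 (valence 2) → 0 H
  atom 9: O, bond orders sum to 1 (valence 2) → 1 H
  atom 10: C, bond orders sum to 4 (valence 4) → 0 H
  atom 11: C, bond orders sum to 4 (valence 4) → 0 H
  atom 12: O, bond orders sum to 2 (valence 2) → 0 H
  atom 13: O, bond orders sum to 2 (valence 2) → 0 H
  atom 14: C, bond orders sum to 1 (valence 4) → 3 H
  atom 15: C, bond orders sum to 4 (valence 4) → 0 H
  atom 16: S, bond orders sum to 1 (valence 2) → 1 H
  atom 17: C, bond orders sum to 4 (valence 4) → 0 H
  atom 18: C, bond orders sum to 3 (valence 4) → 1 H
  atom 19: O, bond orders sum to 2 (valence 2) → 0 H
Totals → C:11, H:8, N:2, O:5, S:1.
In Hill order: C11H8N2O5S.

C11H8N2O5S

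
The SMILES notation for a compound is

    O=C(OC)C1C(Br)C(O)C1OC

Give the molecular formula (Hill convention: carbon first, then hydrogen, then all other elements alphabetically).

C7H11BrO4

Walk through each heavy atom and fill implicit hydrogens from standard valence (C 4, N 3, O 2, S 2, halogen 1):
  atom 1: O, bond orders sum to 2 (valence 2) → 0 H
  atom 2: C, bond orders sum to 4 (valence 4) → 0 H
  atom 3: O, bond orders sum to 2 (valence 2) → 0 H
  atom 4: C, bond orders sum to 1 (valence 4) → 3 H
  atom 5: C, bond orders sum to 3 (valence 4) → 1 H
  atom 6: C, bond orders sum to 3 (valence 4) → 1 H
  atom 7: Br (halogen, monovalent) → 0 H
  atom 8: C, bond orders sum to 3 (valence 4) → 1 H
  atom 9: O, bond orders sum to 1 (valence 2) → 1 H
  atom 10: C, bond orders sum to 3 (valence 4) → 1 H
  atom 11: O, bond orders sum to 2 (valence 2) → 0 H
  atom 12: C, bond orders sum to 1 (valence 4) → 3 H
Totals → C:7, H:11, Br:1, O:4.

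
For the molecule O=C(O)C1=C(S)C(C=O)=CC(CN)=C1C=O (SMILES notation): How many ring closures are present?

1

In SMILES, each pair of matching ring-closure digits denotes one ring-closing bond; the number of such bonds equals the number of independent rings.
Ring-closure bonds here: 1.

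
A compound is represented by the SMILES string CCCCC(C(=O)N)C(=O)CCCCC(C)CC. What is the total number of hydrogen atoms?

29

Walk through each heavy atom and fill implicit hydrogens from standard valence (C 4, N 3, O 2, S 2, halogen 1):
  atom 1: C, bond orders sum to 1 (valence 4) → 3 H
  atom 2: C, bond orders sum to 2 (valence 4) → 2 H
  atom 3: C, bond orders sum to 2 (valence 4) → 2 H
  atom 4: C, bond orders sum to 2 (valence 4) → 2 H
  atom 5: C, bond orders sum to 3 (valence 4) → 1 H
  atom 6: C, bond orders sum to 4 (valence 4) → 0 H
  atom 7: O, bond orders sum to 2 (valence 2) → 0 H
  atom 8: N, bond orders sum to 1 (valence 3) → 2 H
  atom 9: C, bond orders sum to 4 (valence 4) → 0 H
  atom 10: O, bond orders sum to 2 (valence 2) → 0 H
  atom 11: C, bond orders sum to 2 (valence 4) → 2 H
  atom 12: C, bond orders sum to 2 (valence 4) → 2 H
  atom 13: C, bond orders sum to 2 (valence 4) → 2 H
  atom 14: C, bond orders sum to 2 (valence 4) → 2 H
  atom 15: C, bond orders sum to 3 (valence 4) → 1 H
  atom 16: C, bond orders sum to 1 (valence 4) → 3 H
  atom 17: C, bond orders sum to 2 (valence 4) → 2 H
  atom 18: C, bond orders sum to 1 (valence 4) → 3 H
Total hydrogens: 29.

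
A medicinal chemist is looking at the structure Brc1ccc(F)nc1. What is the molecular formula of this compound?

Walk through each heavy atom and fill implicit hydrogens from standard valence (C 4, N 3, O 2, S 2, halogen 1); for lowercase aromatic atoms, an aromatic c carries 1 H when it has two neighbours and 0 H with three, and aromatic n carries 0 H:
  atom 1: Br (halogen, monovalent) → 0 H
  atom 2: aromatic c, 3 neighbours → 0 H
  atom 3: aromatic c, 2 neighbours → 1 H
  atom 4: aromatic c, 2 neighbours → 1 H
  atom 5: aromatic c, 3 neighbours → 0 H
  atom 6: F (halogen, monovalent) → 0 H
  atom 7: aromatic n, 2 neighbours → 0 H
  atom 8: aromatic c, 2 neighbours → 1 H
Totals → C:5, H:3, Br:1, F:1, N:1.

C5H3BrFN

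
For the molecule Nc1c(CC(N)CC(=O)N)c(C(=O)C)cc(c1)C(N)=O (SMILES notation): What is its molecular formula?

C13H18N4O3

Walk through each heavy atom and fill implicit hydrogens from standard valence (C 4, N 3, O 2, S 2, halogen 1); for lowercase aromatic atoms, an aromatic c carries 1 H when it has two neighbours and 0 H with three, and aromatic n carries 0 H:
  atom 1: N, bond orders sum to 1 (valence 3) → 2 H
  atom 2: aromatic c, 3 neighbours → 0 H
  atom 3: aromatic c, 3 neighbours → 0 H
  atom 4: C, bond orders sum to 2 (valence 4) → 2 H
  atom 5: C, bond orders sum to 3 (valence 4) → 1 H
  atom 6: N, bond orders sum to 1 (valence 3) → 2 H
  atom 7: C, bond orders sum to 2 (valence 4) → 2 H
  atom 8: C, bond orders sum to 4 (valence 4) → 0 H
  atom 9: O, bond orders sum to 2 (valence 2) → 0 H
  atom 10: N, bond orders sum to 1 (valence 3) → 2 H
  atom 11: aromatic c, 3 neighbours → 0 H
  atom 12: C, bond orders sum to 4 (valence 4) → 0 H
  atom 13: O, bond orders sum to 2 (valence 2) → 0 H
  atom 14: C, bond orders sum to 1 (valence 4) → 3 H
  atom 15: aromatic c, 2 neighbours → 1 H
  atom 16: aromatic c, 3 neighbours → 0 H
  atom 17: aromatic c, 2 neighbours → 1 H
  atom 18: C, bond orders sum to 4 (valence 4) → 0 H
  atom 19: N, bond orders sum to 1 (valence 3) → 2 H
  atom 20: O, bond orders sum to 2 (valence 2) → 0 H
Totals → C:13, H:18, N:4, O:3.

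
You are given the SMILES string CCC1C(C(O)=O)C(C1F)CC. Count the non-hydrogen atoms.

Every atom symbol written in the SMILES (organic subset) is one heavy atom; implicit H are not written.
Heavy atoms by element → C:9, F:1, O:2.
Total: 12.

12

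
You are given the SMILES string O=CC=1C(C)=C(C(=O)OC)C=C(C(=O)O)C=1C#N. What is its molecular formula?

C12H9NO5

Walk through each heavy atom and fill implicit hydrogens from standard valence (C 4, N 3, O 2, S 2, halogen 1):
  atom 1: O, bond orders sum to 2 (valence 2) → 0 H
  atom 2: C, bond orders sum to 3 (valence 4) → 1 H
  atom 3: C, bond orders sum to 4 (valence 4) → 0 H
  atom 4: C, bond orders sum to 4 (valence 4) → 0 H
  atom 5: C, bond orders sum to 1 (valence 4) → 3 H
  atom 6: C, bond orders sum to 4 (valence 4) → 0 H
  atom 7: C, bond orders sum to 4 (valence 4) → 0 H
  atom 8: O, bond orders sum to 2 (valence 2) → 0 H
  atom 9: O, bond orders sum to 2 (valence 2) → 0 H
  atom 10: C, bond orders sum to 1 (valence 4) → 3 H
  atom 11: C, bond orders sum to 3 (valence 4) → 1 H
  atom 12: C, bond orders sum to 4 (valence 4) → 0 H
  atom 13: C, bond orders sum to 4 (valence 4) → 0 H
  atom 14: O, bond orders sum to 2 (valence 2) → 0 H
  atom 15: O, bond orders sum to 1 (valence 2) → 1 H
  atom 16: C, bond orders sum to 4 (valence 4) → 0 H
  atom 17: C, bond orders sum to 4 (valence 4) → 0 H
  atom 18: N, bond orders sum to 3 (valence 3) → 0 H
Totals → C:12, H:9, N:1, O:5.
In Hill order: C12H9NO5.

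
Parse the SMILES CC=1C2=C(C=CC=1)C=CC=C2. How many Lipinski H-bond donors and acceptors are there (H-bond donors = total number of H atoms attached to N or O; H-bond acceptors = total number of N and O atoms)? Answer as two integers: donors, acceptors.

0, 0

Donors: find every N or O and count the H atoms it carries.
  (no N or O atoms present)
Lipinski HBD = 0.
Acceptors: N atoms = 0, O atoms = 0 → HBA = 0.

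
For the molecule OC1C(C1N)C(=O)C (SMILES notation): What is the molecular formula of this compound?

C5H9NO2

Walk through each heavy atom and fill implicit hydrogens from standard valence (C 4, N 3, O 2, S 2, halogen 1):
  atom 1: O, bond orders sum to 1 (valence 2) → 1 H
  atom 2: C, bond orders sum to 3 (valence 4) → 1 H
  atom 3: C, bond orders sum to 3 (valence 4) → 1 H
  atom 4: C, bond orders sum to 3 (valence 4) → 1 H
  atom 5: N, bond orders sum to 1 (valence 3) → 2 H
  atom 6: C, bond orders sum to 4 (valence 4) → 0 H
  atom 7: O, bond orders sum to 2 (valence 2) → 0 H
  atom 8: C, bond orders sum to 1 (valence 4) → 3 H
Totals → C:5, H:9, N:1, O:2.
In Hill order: C5H9NO2.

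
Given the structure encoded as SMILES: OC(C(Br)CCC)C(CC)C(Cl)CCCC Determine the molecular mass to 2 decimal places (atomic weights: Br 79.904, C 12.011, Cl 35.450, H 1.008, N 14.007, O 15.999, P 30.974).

First, the molecular formula is C13H26BrClO (counting implicit H from valence).
  Br: 1 × 79.904 = 79.904
  C: 13 × 12.011 = 156.143
  Cl: 1 × 35.450 = 35.450
  H: 26 × 1.008 = 26.208
  O: 1 × 15.999 = 15.999
Sum: 1×79.904 + 13×12.011 + 1×35.450 + 26×1.008 + 1×15.999 = 313.704 → 313.70 g/mol.

313.70 g/mol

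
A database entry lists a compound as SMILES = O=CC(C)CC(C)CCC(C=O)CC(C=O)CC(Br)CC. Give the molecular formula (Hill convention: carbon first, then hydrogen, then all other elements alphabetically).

Walk through each heavy atom and fill implicit hydrogens from standard valence (C 4, N 3, O 2, S 2, halogen 1):
  atom 1: O, bond orders sum to 2 (valence 2) → 0 H
  atom 2: C, bond orders sum to 3 (valence 4) → 1 H
  atom 3: C, bond orders sum to 3 (valence 4) → 1 H
  atom 4: C, bond orders sum to 1 (valence 4) → 3 H
  atom 5: C, bond orders sum to 2 (valence 4) → 2 H
  atom 6: C, bond orders sum to 3 (valence 4) → 1 H
  atom 7: C, bond orders sum to 1 (valence 4) → 3 H
  atom 8: C, bond orders sum to 2 (valence 4) → 2 H
  atom 9: C, bond orders sum to 2 (valence 4) → 2 H
  atom 10: C, bond orders sum to 3 (valence 4) → 1 H
  atom 11: C, bond orders sum to 3 (valence 4) → 1 H
  atom 12: O, bond orders sum to 2 (valence 2) → 0 H
  atom 13: C, bond orders sum to 2 (valence 4) → 2 H
  atom 14: C, bond orders sum to 3 (valence 4) → 1 H
  atom 15: C, bond orders sum to 3 (valence 4) → 1 H
  atom 16: O, bond orders sum to 2 (valence 2) → 0 H
  atom 17: C, bond orders sum to 2 (valence 4) → 2 H
  atom 18: C, bond orders sum to 3 (valence 4) → 1 H
  atom 19: Br (halogen, monovalent) → 0 H
  atom 20: C, bond orders sum to 2 (valence 4) → 2 H
  atom 21: C, bond orders sum to 1 (valence 4) → 3 H
Totals → C:17, H:29, Br:1, O:3.

C17H29BrO3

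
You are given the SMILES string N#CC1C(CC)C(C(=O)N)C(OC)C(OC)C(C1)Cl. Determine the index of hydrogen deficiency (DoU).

Molecular formula: C13H21ClN2O3.
DoU = (2C + 2 + N − H − X) / 2, where X is the halogen count and O/S are ignored.
    = (2·13 + 2 + 2 − 21 − 1) / 2 = 8 / 2 = 4.

4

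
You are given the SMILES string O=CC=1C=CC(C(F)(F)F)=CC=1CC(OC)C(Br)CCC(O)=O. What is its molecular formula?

Walk through each heavy atom and fill implicit hydrogens from standard valence (C 4, N 3, O 2, S 2, halogen 1):
  atom 1: O, bond orders sum to 2 (valence 2) → 0 H
  atom 2: C, bond orders sum to 3 (valence 4) → 1 H
  atom 3: C, bond orders sum to 4 (valence 4) → 0 H
  atom 4: C, bond orders sum to 3 (valence 4) → 1 H
  atom 5: C, bond orders sum to 3 (valence 4) → 1 H
  atom 6: C, bond orders sum to 4 (valence 4) → 0 H
  atom 7: C, bond orders sum to 4 (valence 4) → 0 H
  atom 8: F (halogen, monovalent) → 0 H
  atom 9: F (halogen, monovalent) → 0 H
  atom 10: F (halogen, monovalent) → 0 H
  atom 11: C, bond orders sum to 3 (valence 4) → 1 H
  atom 12: C, bond orders sum to 4 (valence 4) → 0 H
  atom 13: C, bond orders sum to 2 (valence 4) → 2 H
  atom 14: C, bond orders sum to 3 (valence 4) → 1 H
  atom 15: O, bond orders sum to 2 (valence 2) → 0 H
  atom 16: C, bond orders sum to 1 (valence 4) → 3 H
  atom 17: C, bond orders sum to 3 (valence 4) → 1 H
  atom 18: Br (halogen, monovalent) → 0 H
  atom 19: C, bond orders sum to 2 (valence 4) → 2 H
  atom 20: C, bond orders sum to 2 (valence 4) → 2 H
  atom 21: C, bond orders sum to 4 (valence 4) → 0 H
  atom 22: O, bond orders sum to 1 (valence 2) → 1 H
  atom 23: O, bond orders sum to 2 (valence 2) → 0 H
Totals → C:15, H:16, Br:1, F:3, O:4.
In Hill order: C15H16BrF3O4.

C15H16BrF3O4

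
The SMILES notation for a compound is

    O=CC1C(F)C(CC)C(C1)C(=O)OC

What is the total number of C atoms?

10

Count every carbon token in the SMILES (each C, including those in ring-closure positions and inside branches).
Carbon count: 10.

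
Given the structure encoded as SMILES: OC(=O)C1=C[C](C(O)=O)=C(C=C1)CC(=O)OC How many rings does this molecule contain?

1

In SMILES, each pair of matching ring-closure digits denotes one ring-closing bond; the number of such bonds equals the number of independent rings.
Ring-closure bonds here: 1.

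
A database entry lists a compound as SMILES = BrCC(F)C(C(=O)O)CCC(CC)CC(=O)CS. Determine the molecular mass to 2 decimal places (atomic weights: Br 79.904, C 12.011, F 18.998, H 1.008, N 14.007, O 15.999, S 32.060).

First, the molecular formula is C12H20BrFO3S (counting implicit H from valence).
  Br: 1 × 79.904 = 79.904
  C: 12 × 12.011 = 144.132
  F: 1 × 18.998 = 18.998
  H: 20 × 1.008 = 20.160
  O: 3 × 15.999 = 47.997
  S: 1 × 32.060 = 32.060
Sum: 1×79.904 + 12×12.011 + 1×18.998 + 20×1.008 + 3×15.999 + 1×32.060 = 343.251 → 343.25 g/mol.

343.25 g/mol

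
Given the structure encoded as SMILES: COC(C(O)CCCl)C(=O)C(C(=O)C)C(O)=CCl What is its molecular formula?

C11H16Cl2O5

Walk through each heavy atom and fill implicit hydrogens from standard valence (C 4, N 3, O 2, S 2, halogen 1):
  atom 1: C, bond orders sum to 1 (valence 4) → 3 H
  atom 2: O, bond orders sum to 2 (valence 2) → 0 H
  atom 3: C, bond orders sum to 3 (valence 4) → 1 H
  atom 4: C, bond orders sum to 3 (valence 4) → 1 H
  atom 5: O, bond orders sum to 1 (valence 2) → 1 H
  atom 6: C, bond orders sum to 2 (valence 4) → 2 H
  atom 7: C, bond orders sum to 2 (valence 4) → 2 H
  atom 8: Cl (halogen, monovalent) → 0 H
  atom 9: C, bond orders sum to 4 (valence 4) → 0 H
  atom 10: O, bond orders sum to 2 (valence 2) → 0 H
  atom 11: C, bond orders sum to 3 (valence 4) → 1 H
  atom 12: C, bond orders sum to 4 (valence 4) → 0 H
  atom 13: O, bond orders sum to 2 (valence 2) → 0 H
  atom 14: C, bond orders sum to 1 (valence 4) → 3 H
  atom 15: C, bond orders sum to 4 (valence 4) → 0 H
  atom 16: O, bond orders sum to 1 (valence 2) → 1 H
  atom 17: C, bond orders sum to 3 (valence 4) → 1 H
  atom 18: Cl (halogen, monovalent) → 0 H
Totals → C:11, H:16, Cl:2, O:5.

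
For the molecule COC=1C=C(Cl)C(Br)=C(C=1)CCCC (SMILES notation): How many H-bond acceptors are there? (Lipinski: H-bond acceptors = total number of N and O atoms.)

1

N atoms: 0; O atoms: 1.
Lipinski HBA = 0 + 1 = 1.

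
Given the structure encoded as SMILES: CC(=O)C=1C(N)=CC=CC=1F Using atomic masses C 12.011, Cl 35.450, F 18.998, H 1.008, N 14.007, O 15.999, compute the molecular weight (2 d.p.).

First, the molecular formula is C8H8FNO (counting implicit H from valence).
  C: 8 × 12.011 = 96.088
  F: 1 × 18.998 = 18.998
  H: 8 × 1.008 = 8.064
  N: 1 × 14.007 = 14.007
  O: 1 × 15.999 = 15.999
Sum: 8×12.011 + 1×18.998 + 8×1.008 + 1×14.007 + 1×15.999 = 153.156 → 153.16 g/mol.

153.16 g/mol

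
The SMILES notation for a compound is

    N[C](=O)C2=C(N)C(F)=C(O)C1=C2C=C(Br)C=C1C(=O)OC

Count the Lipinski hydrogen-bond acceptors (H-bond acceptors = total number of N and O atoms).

N atoms: 2; O atoms: 4.
Lipinski HBA = 2 + 4 = 6.

6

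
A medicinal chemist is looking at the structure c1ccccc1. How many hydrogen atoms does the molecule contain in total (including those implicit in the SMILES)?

6

Walk through each heavy atom and fill implicit hydrogens from standard valence (C 4, N 3, O 2, S 2, halogen 1); for lowercase aromatic atoms, an aromatic c carries 1 H when it has two neighbours and 0 H with three, and aromatic n carries 0 H:
  atom 1: aromatic c, 2 neighbours → 1 H
  atom 2: aromatic c, 2 neighbours → 1 H
  atom 3: aromatic c, 2 neighbours → 1 H
  atom 4: aromatic c, 2 neighbours → 1 H
  atom 5: aromatic c, 2 neighbours → 1 H
  atom 6: aromatic c, 2 neighbours → 1 H
Total hydrogens: 6.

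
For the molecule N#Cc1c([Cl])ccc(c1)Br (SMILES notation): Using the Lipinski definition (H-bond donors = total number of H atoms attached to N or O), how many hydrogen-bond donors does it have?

0

Donors: find every N or O and count the H atoms it carries.
  atom 1 (N): bond orders sum to 3 → 0 H
Lipinski HBD = 0.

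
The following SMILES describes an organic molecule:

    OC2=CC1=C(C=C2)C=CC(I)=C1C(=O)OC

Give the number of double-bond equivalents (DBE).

8

Degree of unsaturation = (number of rings) + (number of π bonds).
Ring closures in the SMILES: 2.
π bonds: 6 double bonds (each 1 DoU) → 6 DoU from unsaturation.
Total DoU = 2 + 6 = 8.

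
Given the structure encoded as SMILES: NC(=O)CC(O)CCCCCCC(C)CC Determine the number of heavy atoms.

Every atom symbol written in the SMILES (organic subset) is one heavy atom; implicit H are not written.
Heavy atoms by element → C:13, N:1, O:2.
Total: 16.

16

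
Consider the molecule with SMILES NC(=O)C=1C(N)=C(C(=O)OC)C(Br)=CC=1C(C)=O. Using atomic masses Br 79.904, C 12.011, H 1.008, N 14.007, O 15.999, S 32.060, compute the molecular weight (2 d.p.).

First, the molecular formula is C11H11BrN2O4 (counting implicit H from valence).
  Br: 1 × 79.904 = 79.904
  C: 11 × 12.011 = 132.121
  H: 11 × 1.008 = 11.088
  N: 2 × 14.007 = 28.014
  O: 4 × 15.999 = 63.996
Sum: 1×79.904 + 11×12.011 + 11×1.008 + 2×14.007 + 4×15.999 = 315.123 → 315.12 g/mol.

315.12 g/mol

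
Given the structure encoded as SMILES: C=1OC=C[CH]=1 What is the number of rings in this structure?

In SMILES, each pair of matching ring-closure digits denotes one ring-closing bond; the number of such bonds equals the number of independent rings.
Ring-closure bonds here: 1.

1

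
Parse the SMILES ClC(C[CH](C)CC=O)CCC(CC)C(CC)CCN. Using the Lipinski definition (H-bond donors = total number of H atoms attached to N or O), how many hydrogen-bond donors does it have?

Donors: find every N or O and count the H atoms it carries.
  atom 8 (O): bond orders sum to 2 → 0 H
  atom 19 (N): bond orders sum to 1 → 2 H
Lipinski HBD = 2.

2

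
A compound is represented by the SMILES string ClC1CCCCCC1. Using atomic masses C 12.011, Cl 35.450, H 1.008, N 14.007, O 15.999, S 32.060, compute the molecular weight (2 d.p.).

132.63 g/mol

First, the molecular formula is C7H13Cl (counting implicit H from valence).
  C: 7 × 12.011 = 84.077
  Cl: 1 × 35.450 = 35.450
  H: 13 × 1.008 = 13.104
Sum: 7×12.011 + 1×35.450 + 13×1.008 = 132.631 → 132.63 g/mol.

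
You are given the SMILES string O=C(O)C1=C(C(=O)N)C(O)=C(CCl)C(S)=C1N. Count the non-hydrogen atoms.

17

Every atom symbol written in the SMILES (organic subset) is one heavy atom; implicit H are not written.
Heavy atoms by element → C:9, Cl:1, N:2, O:4, S:1.
Total: 17.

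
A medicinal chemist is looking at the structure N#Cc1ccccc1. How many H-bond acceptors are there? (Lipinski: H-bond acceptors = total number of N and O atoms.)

1

N atoms: 1; O atoms: 0.
Lipinski HBA = 1 + 0 = 1.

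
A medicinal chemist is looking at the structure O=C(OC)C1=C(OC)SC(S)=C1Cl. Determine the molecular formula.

Walk through each heavy atom and fill implicit hydrogens from standard valence (C 4, N 3, O 2, S 2, halogen 1):
  atom 1: O, bond orders sum to 2 (valence 2) → 0 H
  atom 2: C, bond orders sum to 4 (valence 4) → 0 H
  atom 3: O, bond orders sum to 2 (valence 2) → 0 H
  atom 4: C, bond orders sum to 1 (valence 4) → 3 H
  atom 5: C, bond orders sum to 4 (valence 4) → 0 H
  atom 6: C, bond orders sum to 4 (valence 4) → 0 H
  atom 7: O, bond orders sum to 2 (valence 2) → 0 H
  atom 8: C, bond orders sum to 1 (valence 4) → 3 H
  atom 9: S, bond orders sum to 2 (valence 2) → 0 H
  atom 10: C, bond orders sum to 4 (valence 4) → 0 H
  atom 11: S, bond orders sum to 1 (valence 2) → 1 H
  atom 12: C, bond orders sum to 4 (valence 4) → 0 H
  atom 13: Cl (halogen, monovalent) → 0 H
Totals → C:7, H:7, Cl:1, O:3, S:2.
In Hill order: C7H7ClO3S2.

C7H7ClO3S2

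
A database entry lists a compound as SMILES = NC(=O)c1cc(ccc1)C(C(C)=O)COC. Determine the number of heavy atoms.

Every atom symbol written in the SMILES (organic subset) is one heavy atom; implicit H are not written.
Heavy atoms by element → C:12, N:1, O:3.
Total: 16.

16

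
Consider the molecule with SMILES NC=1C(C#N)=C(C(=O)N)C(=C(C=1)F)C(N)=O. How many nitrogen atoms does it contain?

Scan the SMILES for N atoms (remember two-letter symbols like Cl and Br are single atoms).
Nitrogen count: 4.

4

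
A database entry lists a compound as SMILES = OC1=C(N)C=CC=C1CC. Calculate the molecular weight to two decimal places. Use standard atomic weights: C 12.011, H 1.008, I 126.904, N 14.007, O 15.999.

137.18 g/mol

First, the molecular formula is C8H11NO (counting implicit H from valence).
  C: 8 × 12.011 = 96.088
  H: 11 × 1.008 = 11.088
  N: 1 × 14.007 = 14.007
  O: 1 × 15.999 = 15.999
Sum: 8×12.011 + 11×1.008 + 1×14.007 + 1×15.999 = 137.182 → 137.18 g/mol.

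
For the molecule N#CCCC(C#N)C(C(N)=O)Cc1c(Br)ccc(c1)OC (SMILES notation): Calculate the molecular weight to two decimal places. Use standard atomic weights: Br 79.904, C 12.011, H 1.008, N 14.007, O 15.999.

350.22 g/mol

First, the molecular formula is C15H16BrN3O2 (counting implicit H from valence).
  Br: 1 × 79.904 = 79.904
  C: 15 × 12.011 = 180.165
  H: 16 × 1.008 = 16.128
  N: 3 × 14.007 = 42.021
  O: 2 × 15.999 = 31.998
Sum: 1×79.904 + 15×12.011 + 16×1.008 + 3×14.007 + 2×15.999 = 350.216 → 350.22 g/mol.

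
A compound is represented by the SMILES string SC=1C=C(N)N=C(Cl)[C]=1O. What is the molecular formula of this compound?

Walk through each heavy atom and fill implicit hydrogens from standard valence (C 4, N 3, O 2, S 2, halogen 1):
  atom 1: S, bond orders sum to 1 (valence 2) → 1 H
  atom 2: C, bond orders sum to 4 (valence 4) → 0 H
  atom 3: C, bond orders sum to 3 (valence 4) → 1 H
  atom 4: C, bond orders sum to 4 (valence 4) → 0 H
  atom 5: N, bond orders sum to 1 (valence 3) → 2 H
  atom 6: N, bond orders sum to 3 (valence 3) → 0 H
  atom 7: C, bond orders sum to 4 (valence 4) → 0 H
  atom 8: Cl (halogen, monovalent) → 0 H
  atom 9: C with explicit H count 0
  atom 10: O, bond orders sum to 1 (valence 2) → 1 H
Totals → C:5, H:5, Cl:1, N:2, O:1, S:1.
In Hill order: C5H5ClN2OS.

C5H5ClN2OS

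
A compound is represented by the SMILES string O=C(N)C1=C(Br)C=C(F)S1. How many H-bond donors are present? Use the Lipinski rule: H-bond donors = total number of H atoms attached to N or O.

2

Donors: find every N or O and count the H atoms it carries.
  atom 1 (O): bond orders sum to 2 → 0 H
  atom 3 (N): bond orders sum to 1 → 2 H
Lipinski HBD = 2.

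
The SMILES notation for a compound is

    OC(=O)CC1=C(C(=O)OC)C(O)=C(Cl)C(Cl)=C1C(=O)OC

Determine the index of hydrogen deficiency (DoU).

7

Molecular formula: C12H10Cl2O7.
DoU = (2C + 2 + N − H − X) / 2, where X is the halogen count and O/S are ignored.
    = (2·12 + 2 + 0 − 10 − 2) / 2 = 14 / 2 = 7.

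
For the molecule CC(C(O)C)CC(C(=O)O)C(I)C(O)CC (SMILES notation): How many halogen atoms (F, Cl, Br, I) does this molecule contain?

1

Halogen atoms appear at heavy-atom position 12 (1×I).
Other groups present: 1 carboxylic acid, 2 hydroxyl.
Halogen count: 1.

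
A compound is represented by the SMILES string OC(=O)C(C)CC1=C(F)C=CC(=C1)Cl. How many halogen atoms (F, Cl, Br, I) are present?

2

Halogen atoms appear at heavy-atom positions 9, 14 (1×Cl, 1×F).
Other groups present: 1 carboxylic acid.
Halogen count: 2.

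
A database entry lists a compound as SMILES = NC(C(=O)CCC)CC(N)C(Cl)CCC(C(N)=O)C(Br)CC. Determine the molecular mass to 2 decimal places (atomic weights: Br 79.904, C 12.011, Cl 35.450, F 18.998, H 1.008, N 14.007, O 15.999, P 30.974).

First, the molecular formula is C15H29BrClN3O2 (counting implicit H from valence).
  Br: 1 × 79.904 = 79.904
  C: 15 × 12.011 = 180.165
  Cl: 1 × 35.450 = 35.450
  H: 29 × 1.008 = 29.232
  N: 3 × 14.007 = 42.021
  O: 2 × 15.999 = 31.998
Sum: 1×79.904 + 15×12.011 + 1×35.450 + 29×1.008 + 3×14.007 + 2×15.999 = 398.770 → 398.77 g/mol.

398.77 g/mol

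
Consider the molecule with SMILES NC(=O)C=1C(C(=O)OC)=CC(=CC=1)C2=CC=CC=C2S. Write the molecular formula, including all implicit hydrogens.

C15H13NO3S

Walk through each heavy atom and fill implicit hydrogens from standard valence (C 4, N 3, O 2, S 2, halogen 1):
  atom 1: N, bond orders sum to 1 (valence 3) → 2 H
  atom 2: C, bond orders sum to 4 (valence 4) → 0 H
  atom 3: O, bond orders sum to 2 (valence 2) → 0 H
  atom 4: C, bond orders sum to 4 (valence 4) → 0 H
  atom 5: C, bond orders sum to 4 (valence 4) → 0 H
  atom 6: C, bond orders sum to 4 (valence 4) → 0 H
  atom 7: O, bond orders sum to 2 (valence 2) → 0 H
  atom 8: O, bond orders sum to 2 (valence 2) → 0 H
  atom 9: C, bond orders sum to 1 (valence 4) → 3 H
  atom 10: C, bond orders sum to 3 (valence 4) → 1 H
  atom 11: C, bond orders sum to 4 (valence 4) → 0 H
  atom 12: C, bond orders sum to 3 (valence 4) → 1 H
  atom 13: C, bond orders sum to 3 (valence 4) → 1 H
  atom 14: C, bond orders sum to 4 (valence 4) → 0 H
  atom 15: C, bond orders sum to 3 (valence 4) → 1 H
  atom 16: C, bond orders sum to 3 (valence 4) → 1 H
  atom 17: C, bond orders sum to 3 (valence 4) → 1 H
  atom 18: C, bond orders sum to 3 (valence 4) → 1 H
  atom 19: C, bond orders sum to 4 (valence 4) → 0 H
  atom 20: S, bond orders sum to 1 (valence 2) → 1 H
Totals → C:15, H:13, N:1, O:3, S:1.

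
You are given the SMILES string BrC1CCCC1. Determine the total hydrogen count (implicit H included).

Walk through each heavy atom and fill implicit hydrogens from standard valence (C 4, N 3, O 2, S 2, halogen 1):
  atom 1: Br (halogen, monovalent) → 0 H
  atom 2: C, bond orders sum to 3 (valence 4) → 1 H
  atom 3: C, bond orders sum to 2 (valence 4) → 2 H
  atom 4: C, bond orders sum to 2 (valence 4) → 2 H
  atom 5: C, bond orders sum to 2 (valence 4) → 2 H
  atom 6: C, bond orders sum to 2 (valence 4) → 2 H
Total hydrogens: 9.

9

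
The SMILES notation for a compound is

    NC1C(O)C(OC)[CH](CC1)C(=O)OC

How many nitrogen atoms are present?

Scan the SMILES for N atoms (remember two-letter symbols like Cl and Br are single atoms).
Nitrogen count: 1.

1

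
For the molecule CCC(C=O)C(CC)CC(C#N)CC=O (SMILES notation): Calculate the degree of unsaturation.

Degree of unsaturation = (number of rings) + (number of π bonds).
Ring closures in the SMILES: 0.
π bonds: 2 double bonds (each 1 DoU), 1 triple bond (each 2 DoU) → 4 DoU from unsaturation.
Total DoU = 0 + 4 = 4.

4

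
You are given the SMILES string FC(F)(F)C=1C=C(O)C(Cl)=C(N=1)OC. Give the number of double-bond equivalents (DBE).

4

Molecular formula: C7H5ClF3NO2.
DoU = (2C + 2 + N − H − X) / 2, where X is the halogen count and O/S are ignored.
    = (2·7 + 2 + 1 − 5 − 4) / 2 = 8 / 2 = 4.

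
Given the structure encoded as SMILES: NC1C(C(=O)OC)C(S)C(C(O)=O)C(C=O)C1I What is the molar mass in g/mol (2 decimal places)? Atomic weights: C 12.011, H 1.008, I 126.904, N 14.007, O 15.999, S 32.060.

387.19 g/mol

First, the molecular formula is C10H14INO5S (counting implicit H from valence).
  C: 10 × 12.011 = 120.110
  H: 14 × 1.008 = 14.112
  I: 1 × 126.904 = 126.904
  N: 1 × 14.007 = 14.007
  O: 5 × 15.999 = 79.995
  S: 1 × 32.060 = 32.060
Sum: 10×12.011 + 14×1.008 + 1×126.904 + 1×14.007 + 5×15.999 + 1×32.060 = 387.188 → 387.19 g/mol.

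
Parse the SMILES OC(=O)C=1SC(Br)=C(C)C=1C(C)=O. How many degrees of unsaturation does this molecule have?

5

Degree of unsaturation = (number of rings) + (number of π bonds).
Ring closures in the SMILES: 1.
π bonds: 4 double bonds (each 1 DoU) → 4 DoU from unsaturation.
Total DoU = 1 + 4 = 5.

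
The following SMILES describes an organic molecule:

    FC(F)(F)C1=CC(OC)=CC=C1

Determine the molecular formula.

C8H7F3O

Walk through each heavy atom and fill implicit hydrogens from standard valence (C 4, N 3, O 2, S 2, halogen 1):
  atom 1: F (halogen, monovalent) → 0 H
  atom 2: C, bond orders sum to 4 (valence 4) → 0 H
  atom 3: F (halogen, monovalent) → 0 H
  atom 4: F (halogen, monovalent) → 0 H
  atom 5: C, bond orders sum to 4 (valence 4) → 0 H
  atom 6: C, bond orders sum to 3 (valence 4) → 1 H
  atom 7: C, bond orders sum to 4 (valence 4) → 0 H
  atom 8: O, bond orders sum to 2 (valence 2) → 0 H
  atom 9: C, bond orders sum to 1 (valence 4) → 3 H
  atom 10: C, bond orders sum to 3 (valence 4) → 1 H
  atom 11: C, bond orders sum to 3 (valence 4) → 1 H
  atom 12: C, bond orders sum to 3 (valence 4) → 1 H
Totals → C:8, H:7, F:3, O:1.
In Hill order: C8H7F3O.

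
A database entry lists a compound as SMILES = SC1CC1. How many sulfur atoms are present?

Scan the SMILES for S atoms (remember two-letter symbols like Cl and Br are single atoms).
Sulfur count: 1.

1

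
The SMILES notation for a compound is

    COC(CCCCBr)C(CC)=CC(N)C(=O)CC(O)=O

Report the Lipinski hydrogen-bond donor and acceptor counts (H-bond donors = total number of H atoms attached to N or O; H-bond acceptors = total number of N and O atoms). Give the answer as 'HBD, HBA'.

Donors: find every N or O and count the H atoms it carries.
  atom 2 (O): bond orders sum to 2 → 0 H
  atom 14 (N): bond orders sum to 1 → 2 H
  atom 16 (O): bond orders sum to 2 → 0 H
  atom 19 (O): bond orders sum to 1 → 1 H
  atom 20 (O): bond orders sum to 2 → 0 H
Lipinski HBD = 3.
Acceptors: N atoms = 1, O atoms = 4 → HBA = 5.

3, 5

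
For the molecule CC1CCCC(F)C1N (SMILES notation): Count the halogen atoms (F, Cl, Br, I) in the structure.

Halogen atoms appear at heavy-atom position 7 (1×F).
Other groups present: 1 primary amine.
Halogen count: 1.

1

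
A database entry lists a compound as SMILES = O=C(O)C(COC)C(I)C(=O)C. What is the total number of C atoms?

Count every carbon token in the SMILES (each C, including those in ring-closure positions and inside branches).
Carbon count: 7.

7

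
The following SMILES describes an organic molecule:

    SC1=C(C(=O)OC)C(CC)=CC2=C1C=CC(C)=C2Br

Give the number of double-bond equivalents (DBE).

8

Degree of unsaturation = (number of rings) + (number of π bonds).
Ring closures in the SMILES: 2.
π bonds: 6 double bonds (each 1 DoU) → 6 DoU from unsaturation.
Total DoU = 2 + 6 = 8.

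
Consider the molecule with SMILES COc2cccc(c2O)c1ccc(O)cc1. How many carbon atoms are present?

Count every carbon token in the SMILES (each C, including those in ring-closure positions and inside branches).
Carbon count: 13.

13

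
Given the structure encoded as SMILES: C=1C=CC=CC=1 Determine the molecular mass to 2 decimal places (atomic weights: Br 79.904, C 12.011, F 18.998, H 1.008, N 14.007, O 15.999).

First, the molecular formula is C6H6 (counting implicit H from valence).
  C: 6 × 12.011 = 72.066
  H: 6 × 1.008 = 6.048
Sum: 6×12.011 + 6×1.008 = 78.114 → 78.11 g/mol.

78.11 g/mol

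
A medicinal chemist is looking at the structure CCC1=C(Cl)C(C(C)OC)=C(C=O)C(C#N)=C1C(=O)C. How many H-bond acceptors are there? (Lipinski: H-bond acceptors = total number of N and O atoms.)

N atoms: 1; O atoms: 3.
Lipinski HBA = 1 + 3 = 4.

4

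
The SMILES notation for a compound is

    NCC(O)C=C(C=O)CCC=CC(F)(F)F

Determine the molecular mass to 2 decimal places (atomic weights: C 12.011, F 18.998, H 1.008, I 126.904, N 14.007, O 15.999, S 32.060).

First, the molecular formula is C10H14F3NO2 (counting implicit H from valence).
  C: 10 × 12.011 = 120.110
  F: 3 × 18.998 = 56.994
  H: 14 × 1.008 = 14.112
  N: 1 × 14.007 = 14.007
  O: 2 × 15.999 = 31.998
Sum: 10×12.011 + 3×18.998 + 14×1.008 + 1×14.007 + 2×15.999 = 237.221 → 237.22 g/mol.

237.22 g/mol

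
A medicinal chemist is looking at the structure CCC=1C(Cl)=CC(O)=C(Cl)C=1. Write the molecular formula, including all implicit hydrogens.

Walk through each heavy atom and fill implicit hydrogens from standard valence (C 4, N 3, O 2, S 2, halogen 1):
  atom 1: C, bond orders sum to 1 (valence 4) → 3 H
  atom 2: C, bond orders sum to 2 (valence 4) → 2 H
  atom 3: C, bond orders sum to 4 (valence 4) → 0 H
  atom 4: C, bond orders sum to 4 (valence 4) → 0 H
  atom 5: Cl (halogen, monovalent) → 0 H
  atom 6: C, bond orders sum to 3 (valence 4) → 1 H
  atom 7: C, bond orders sum to 4 (valence 4) → 0 H
  atom 8: O, bond orders sum to 1 (valence 2) → 1 H
  atom 9: C, bond orders sum to 4 (valence 4) → 0 H
  atom 10: Cl (halogen, monovalent) → 0 H
  atom 11: C, bond orders sum to 3 (valence 4) → 1 H
Totals → C:8, H:8, Cl:2, O:1.
In Hill order: C8H8Cl2O.

C8H8Cl2O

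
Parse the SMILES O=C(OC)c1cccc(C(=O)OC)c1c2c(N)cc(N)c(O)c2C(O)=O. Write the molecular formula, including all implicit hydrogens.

C17H16N2O7

Walk through each heavy atom and fill implicit hydrogens from standard valence (C 4, N 3, O 2, S 2, halogen 1); for lowercase aromatic atoms, an aromatic c carries 1 H when it has two neighbours and 0 H with three, and aromatic n carries 0 H:
  atom 1: O, bond orders sum to 2 (valence 2) → 0 H
  atom 2: C, bond orders sum to 4 (valence 4) → 0 H
  atom 3: O, bond orders sum to 2 (valence 2) → 0 H
  atom 4: C, bond orders sum to 1 (valence 4) → 3 H
  atom 5: aromatic c, 3 neighbours → 0 H
  atom 6: aromatic c, 2 neighbours → 1 H
  atom 7: aromatic c, 2 neighbours → 1 H
  atom 8: aromatic c, 2 neighbours → 1 H
  atom 9: aromatic c, 3 neighbours → 0 H
  atom 10: C, bond orders sum to 4 (valence 4) → 0 H
  atom 11: O, bond orders sum to 2 (valence 2) → 0 H
  atom 12: O, bond orders sum to 2 (valence 2) → 0 H
  atom 13: C, bond orders sum to 1 (valence 4) → 3 H
  atom 14: aromatic c, 3 neighbours → 0 H
  atom 15: aromatic c, 3 neighbours → 0 H
  atom 16: aromatic c, 3 neighbours → 0 H
  atom 17: N, bond orders sum to 1 (valence 3) → 2 H
  atom 18: aromatic c, 2 neighbours → 1 H
  atom 19: aromatic c, 3 neighbours → 0 H
  atom 20: N, bond orders sum to 1 (valence 3) → 2 H
  atom 21: aromatic c, 3 neighbours → 0 H
  atom 22: O, bond orders sum to 1 (valence 2) → 1 H
  atom 23: aromatic c, 3 neighbours → 0 H
  atom 24: C, bond orders sum to 4 (valence 4) → 0 H
  atom 25: O, bond orders sum to 1 (valence 2) → 1 H
  atom 26: O, bond orders sum to 2 (valence 2) → 0 H
Totals → C:17, H:16, N:2, O:7.
In Hill order: C17H16N2O7.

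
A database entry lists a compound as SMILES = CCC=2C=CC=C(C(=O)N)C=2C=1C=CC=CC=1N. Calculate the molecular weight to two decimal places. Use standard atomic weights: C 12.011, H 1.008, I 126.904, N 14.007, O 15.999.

First, the molecular formula is C15H16N2O (counting implicit H from valence).
  C: 15 × 12.011 = 180.165
  H: 16 × 1.008 = 16.128
  N: 2 × 14.007 = 28.014
  O: 1 × 15.999 = 15.999
Sum: 15×12.011 + 16×1.008 + 2×14.007 + 1×15.999 = 240.306 → 240.31 g/mol.

240.31 g/mol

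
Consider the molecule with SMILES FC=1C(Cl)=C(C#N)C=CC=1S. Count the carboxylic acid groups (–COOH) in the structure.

Scan the SMILES for the carboxylic acid motif — none present.
Groups that are present: 1 nitrile, 1 thiol.

0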